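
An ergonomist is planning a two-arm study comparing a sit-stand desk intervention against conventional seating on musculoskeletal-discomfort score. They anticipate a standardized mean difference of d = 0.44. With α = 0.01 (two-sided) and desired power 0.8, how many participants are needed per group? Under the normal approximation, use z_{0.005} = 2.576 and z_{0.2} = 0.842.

n = 121 per group

For two independent groups with equal n: n = 2·((z_{α/2} + z_β) / d)².
z_{α/2} + z_β = 2.576 + 0.842 = 3.418.
n = 2 × (3.418 / 0.44)² = 2 × 7.768² = 2 × 60.34 = 120.7.
Round up to the next whole participant.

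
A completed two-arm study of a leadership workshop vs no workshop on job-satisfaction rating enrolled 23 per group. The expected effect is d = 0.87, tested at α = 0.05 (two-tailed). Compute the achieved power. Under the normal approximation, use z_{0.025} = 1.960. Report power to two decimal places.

power ≈ 0.84

For two equal groups, power = Φ(d·√(n/2) − z_{α/2}).
d·√(n/2) = 0.87 × √(23/2) = 0.87 × 3.391 = 2.950.
z_β = 2.950 − 1.960 = 0.990.
Power = Φ(0.990) = 0.839.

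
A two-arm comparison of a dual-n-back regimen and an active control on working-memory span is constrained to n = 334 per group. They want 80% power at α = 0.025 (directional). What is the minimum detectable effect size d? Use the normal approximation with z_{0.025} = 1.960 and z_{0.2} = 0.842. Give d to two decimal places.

d_min ≈ 0.22

For two independent groups of n = 334 each: d_min = (z_{α} + z_β)·√(2/n).
z-sum = 1.960 + 0.842 = 2.802.
d_min = 2.802 × √(2/334) = 2.802 × 0.0774 = 0.217.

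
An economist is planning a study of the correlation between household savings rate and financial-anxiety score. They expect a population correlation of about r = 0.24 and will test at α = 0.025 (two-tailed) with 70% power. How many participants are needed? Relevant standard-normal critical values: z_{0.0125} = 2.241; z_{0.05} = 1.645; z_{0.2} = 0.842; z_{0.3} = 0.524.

Fisher's z: C = ½·ln((1+r)/(1−r)) = ½·ln(1.6316) = 0.2448.
n = ((z_{α/2} + z_β)/C)² + 3.
(2.241 + 0.524) / 0.2448 = 2.765 / 0.2448 = 11.295.
n = 11.295² + 3 = 127.58 + 3 = 130.6.
Round up.

n = 131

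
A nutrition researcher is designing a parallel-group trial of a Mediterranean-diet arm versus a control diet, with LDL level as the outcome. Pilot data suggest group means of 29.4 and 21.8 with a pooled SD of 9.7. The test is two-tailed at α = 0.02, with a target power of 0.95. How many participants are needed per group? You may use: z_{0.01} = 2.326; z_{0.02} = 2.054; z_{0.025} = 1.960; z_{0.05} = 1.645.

Cohen's d = |M₁ − M₂| / SD_pooled = |29.4 − 21.8| / 9.7 = 7.6 / 9.7 = 0.784.
For two independent groups with equal n: n = 2·((z_{α/2} + z_β) / d)².
z_{α/2} + z_β = 2.326 + 1.645 = 3.971.
n = 2 × (3.971 / 0.784)² = 2 × 5.065² = 2 × 25.65 = 51.3.
Round up to the next whole participant.

n = 52 per group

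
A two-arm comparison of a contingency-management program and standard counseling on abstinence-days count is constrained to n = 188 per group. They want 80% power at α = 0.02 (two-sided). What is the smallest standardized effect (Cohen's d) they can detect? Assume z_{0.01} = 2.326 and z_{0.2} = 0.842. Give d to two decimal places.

d_min ≈ 0.33

For two independent groups of n = 188 each: d_min = (z_{α/2} + z_β)·√(2/n).
z-sum = 2.326 + 0.842 = 3.168.
d_min = 3.168 × √(2/188) = 3.168 × 0.1031 = 0.327.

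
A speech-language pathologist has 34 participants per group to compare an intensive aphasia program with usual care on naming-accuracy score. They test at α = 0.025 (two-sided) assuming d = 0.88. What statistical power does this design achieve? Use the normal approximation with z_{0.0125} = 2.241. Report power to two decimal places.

For two equal groups, power = Φ(d·√(n/2) − z_{α/2}).
d·√(n/2) = 0.88 × √(34/2) = 0.88 × 4.123 = 3.628.
z_β = 3.628 − 2.241 = 1.387.
Power = Φ(1.387) = 0.917.

power ≈ 0.92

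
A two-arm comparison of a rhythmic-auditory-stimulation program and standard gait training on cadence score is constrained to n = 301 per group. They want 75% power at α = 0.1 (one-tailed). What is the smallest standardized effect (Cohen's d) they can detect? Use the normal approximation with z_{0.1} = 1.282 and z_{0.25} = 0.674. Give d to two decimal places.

For two independent groups of n = 301 each: d_min = (z_{α} + z_β)·√(2/n).
z-sum = 1.282 + 0.674 = 1.956.
d_min = 1.956 × √(2/301) = 1.956 × 0.0815 = 0.159.

d_min ≈ 0.16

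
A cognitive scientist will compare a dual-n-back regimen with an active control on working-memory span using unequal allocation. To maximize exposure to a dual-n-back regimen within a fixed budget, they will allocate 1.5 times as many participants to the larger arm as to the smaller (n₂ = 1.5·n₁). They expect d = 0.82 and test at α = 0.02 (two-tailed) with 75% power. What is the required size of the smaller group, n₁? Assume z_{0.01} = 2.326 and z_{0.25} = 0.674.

n₁ = 23

With allocation ratio k = n₂/n₁ = 1.5, Var(x̄₁−x̄₂) = σ²(1/n₁ + 1/(k·n₁)) = σ²·(k+1)/(k·n₁).
So n₁ = (1 + 1/k)·((z_{α/2} + z_β)/d)² = 1.667 × (3.000/0.82)².
n₁ = 1.667 × 13.38 = 22.3.
Round up: n₁ = 23, giving n₂ = ⌈1.5 × 23⌉ = ⌈34.5⌉ = 35.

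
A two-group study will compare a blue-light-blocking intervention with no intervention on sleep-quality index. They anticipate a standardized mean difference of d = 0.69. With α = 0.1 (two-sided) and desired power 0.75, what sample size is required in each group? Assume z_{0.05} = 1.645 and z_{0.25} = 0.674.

n = 23 per group

For two independent groups with equal n: n = 2·((z_{α/2} + z_β) / d)².
z_{α/2} + z_β = 1.645 + 0.674 = 2.319.
n = 2 × (2.319 / 0.69)² = 2 × 3.361² = 2 × 11.30 = 22.6.
Round up to the next whole participant.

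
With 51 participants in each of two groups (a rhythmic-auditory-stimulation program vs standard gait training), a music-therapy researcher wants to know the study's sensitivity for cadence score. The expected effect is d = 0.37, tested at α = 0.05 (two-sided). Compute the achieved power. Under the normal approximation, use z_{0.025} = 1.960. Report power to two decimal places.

For two equal groups, power = Φ(d·√(n/2) − z_{α/2}).
d·√(n/2) = 0.37 × √(51/2) = 0.37 × 5.050 = 1.868.
z_β = 1.868 − 1.960 = -0.092.
Power = Φ(-0.092) = 0.464.

power ≈ 0.46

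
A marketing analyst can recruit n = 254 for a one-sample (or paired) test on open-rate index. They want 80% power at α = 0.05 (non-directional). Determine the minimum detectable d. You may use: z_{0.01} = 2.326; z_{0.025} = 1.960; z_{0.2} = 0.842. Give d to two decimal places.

d_min ≈ 0.18

For a single sample (or paired design) of n = 254: d_min = (z_{α/2} + z_β)/√n.
z-sum = 1.960 + 0.842 = 2.802.
d_min = 2.802 / √254 = 2.802 / 15.937 = 0.176.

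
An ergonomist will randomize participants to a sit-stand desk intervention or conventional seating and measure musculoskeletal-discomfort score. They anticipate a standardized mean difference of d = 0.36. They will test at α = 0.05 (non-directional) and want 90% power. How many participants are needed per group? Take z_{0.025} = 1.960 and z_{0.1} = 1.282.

n = 163 per group

For two independent groups with equal n: n = 2·((z_{α/2} + z_β) / d)².
z_{α/2} + z_β = 1.960 + 1.282 = 3.242.
n = 2 × (3.242 / 0.36)² = 2 × 9.006² = 2 × 81.10 = 162.2.
Round up to the next whole participant.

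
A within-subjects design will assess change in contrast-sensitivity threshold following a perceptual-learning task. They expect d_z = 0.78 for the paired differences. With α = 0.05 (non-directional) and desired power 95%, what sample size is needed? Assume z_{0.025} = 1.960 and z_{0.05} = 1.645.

For a paired (one-sample on differences) test: n = ((z_{α/2} + z_β) / d)².
z_{α/2} + z_β = 1.960 + 1.645 = 3.605.
n = (3.605 / 0.78)² = 4.622² = 21.36.
Round up.

n = 22 pairs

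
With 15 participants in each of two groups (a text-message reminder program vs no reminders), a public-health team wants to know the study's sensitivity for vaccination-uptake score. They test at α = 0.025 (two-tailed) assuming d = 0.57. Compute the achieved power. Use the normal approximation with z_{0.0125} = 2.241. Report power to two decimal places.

For two equal groups, power = Φ(d·√(n/2) − z_{α/2}).
d·√(n/2) = 0.57 × √(15/2) = 0.57 × 2.739 = 1.561.
z_β = 1.561 − 2.241 = -0.680.
Power = Φ(-0.680) = 0.248.

power ≈ 0.25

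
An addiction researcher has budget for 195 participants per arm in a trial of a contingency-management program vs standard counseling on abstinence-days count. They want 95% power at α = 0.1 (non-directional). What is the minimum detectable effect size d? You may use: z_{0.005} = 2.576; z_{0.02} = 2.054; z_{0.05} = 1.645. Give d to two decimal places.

d_min ≈ 0.33

For two independent groups of n = 195 each: d_min = (z_{α/2} + z_β)·√(2/n).
z-sum = 1.645 + 1.645 = 3.290.
d_min = 3.290 × √(2/195) = 3.290 × 0.1013 = 0.333.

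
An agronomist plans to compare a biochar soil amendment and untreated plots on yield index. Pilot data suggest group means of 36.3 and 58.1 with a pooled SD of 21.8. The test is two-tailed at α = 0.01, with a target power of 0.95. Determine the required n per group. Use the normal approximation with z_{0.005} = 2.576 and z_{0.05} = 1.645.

Cohen's d = |M₁ − M₂| / SD_pooled = |36.3 − 58.1| / 21.8 = 21.8 / 21.8 = 1.000.
For two independent groups with equal n: n = 2·((z_{α/2} + z_β) / d)².
z_{α/2} + z_β = 2.576 + 1.645 = 4.221.
n = 2 × (4.221 / 1.000)² = 2 × 4.221² = 2 × 17.82 = 35.6.
Round up to the next whole participant.

n = 36 per group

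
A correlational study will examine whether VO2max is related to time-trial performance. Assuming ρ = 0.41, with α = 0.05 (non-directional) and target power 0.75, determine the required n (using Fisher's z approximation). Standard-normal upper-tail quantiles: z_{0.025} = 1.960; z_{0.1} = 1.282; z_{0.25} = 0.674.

n = 40

Fisher's z: C = ½·ln((1+r)/(1−r)) = ½·ln(2.3898) = 0.4356.
n = ((z_{α/2} + z_β)/C)² + 3.
(1.960 + 0.674) / 0.4356 = 2.634 / 0.4356 = 6.047.
n = 6.047² + 3 = 36.56 + 3 = 39.6.
Round up.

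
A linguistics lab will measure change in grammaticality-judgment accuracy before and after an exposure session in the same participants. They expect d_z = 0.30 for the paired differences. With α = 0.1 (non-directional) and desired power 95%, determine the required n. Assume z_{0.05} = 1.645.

n = 121 pairs

For a paired (one-sample on differences) test: n = ((z_{α/2} + z_β) / d)².
z_{α/2} + z_β = 1.645 + 1.645 = 3.290.
n = (3.290 / 0.30)² = 10.967² = 120.27.
Round up.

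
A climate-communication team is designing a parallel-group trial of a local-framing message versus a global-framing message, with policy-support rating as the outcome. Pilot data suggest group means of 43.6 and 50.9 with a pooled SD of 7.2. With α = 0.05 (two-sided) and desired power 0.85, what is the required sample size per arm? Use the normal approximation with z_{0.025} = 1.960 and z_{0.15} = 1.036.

Cohen's d = |M₁ − M₂| / SD_pooled = |43.6 − 50.9| / 7.2 = 7.3 / 7.2 = 1.014.
For two independent groups with equal n: n = 2·((z_{α/2} + z_β) / d)².
z_{α/2} + z_β = 1.960 + 1.036 = 2.996.
n = 2 × (2.996 / 1.014)² = 2 × 2.955² = 2 × 8.73 = 17.5.
Round up to the next whole participant.

n = 18 per group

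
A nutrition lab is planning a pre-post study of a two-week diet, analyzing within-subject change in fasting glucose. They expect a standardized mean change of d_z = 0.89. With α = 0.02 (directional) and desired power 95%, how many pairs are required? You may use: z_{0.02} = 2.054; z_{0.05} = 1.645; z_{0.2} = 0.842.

For a paired (one-sample on differences) test: n = ((z_{α} + z_β) / d)².
z_{α} + z_β = 2.054 + 1.645 = 3.699.
n = (3.699 / 0.89)² = 4.156² = 17.27.
Round up.

n = 18 pairs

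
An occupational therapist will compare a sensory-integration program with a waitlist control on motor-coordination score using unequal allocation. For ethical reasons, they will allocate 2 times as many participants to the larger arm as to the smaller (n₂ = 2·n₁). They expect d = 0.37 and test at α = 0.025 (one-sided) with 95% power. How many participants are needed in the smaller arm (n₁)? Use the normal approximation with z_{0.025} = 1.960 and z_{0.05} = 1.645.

With allocation ratio k = n₂/n₁ = 2, Var(x̄₁−x̄₂) = σ²(1/n₁ + 1/(k·n₁)) = σ²·(k+1)/(k·n₁).
So n₁ = (1 + 1/k)·((z_{α} + z_β)/d)² = 1.500 × (3.605/0.37)².
n₁ = 1.500 × 94.93 = 142.4.
Round up: n₁ = 143, giving n₂ = 2 × 143 = 286.

n₁ = 143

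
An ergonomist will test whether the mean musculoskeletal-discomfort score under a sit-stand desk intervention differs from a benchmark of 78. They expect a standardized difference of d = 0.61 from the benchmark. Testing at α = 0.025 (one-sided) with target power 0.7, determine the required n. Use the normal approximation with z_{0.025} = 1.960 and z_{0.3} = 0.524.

For a one-sample test: n = ((z_{α} + z_β) / d)².
z_{α} + z_β = 1.960 + 0.524 = 2.484.
n = (2.484 / 0.61)² = 4.072² = 16.58.
Round up.

n = 17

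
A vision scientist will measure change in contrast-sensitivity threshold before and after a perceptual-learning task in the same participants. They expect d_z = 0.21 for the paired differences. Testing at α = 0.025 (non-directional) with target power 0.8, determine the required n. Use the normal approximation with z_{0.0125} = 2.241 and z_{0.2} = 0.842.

n = 216 pairs

For a paired (one-sample on differences) test: n = ((z_{α/2} + z_β) / d)².
z_{α/2} + z_β = 2.241 + 0.842 = 3.083.
n = (3.083 / 0.21)² = 14.681² = 215.53.
Round up.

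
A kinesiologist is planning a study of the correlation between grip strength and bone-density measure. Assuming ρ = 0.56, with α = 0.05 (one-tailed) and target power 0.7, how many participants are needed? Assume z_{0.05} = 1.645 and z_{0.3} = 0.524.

n = 15

Fisher's z: C = ½·ln((1+r)/(1−r)) = ½·ln(3.5455) = 0.6328.
n = ((z_{α} + z_β)/C)² + 3.
(1.645 + 0.524) / 0.6328 = 2.169 / 0.6328 = 3.428.
n = 3.428² + 3 = 11.75 + 3 = 14.7.
Round up.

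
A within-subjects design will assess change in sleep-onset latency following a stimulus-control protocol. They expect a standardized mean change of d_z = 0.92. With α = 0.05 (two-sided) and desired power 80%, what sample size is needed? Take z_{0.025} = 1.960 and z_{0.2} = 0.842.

For a paired (one-sample on differences) test: n = ((z_{α/2} + z_β) / d)².
z_{α/2} + z_β = 1.960 + 0.842 = 2.802.
n = (2.802 / 0.92)² = 3.046² = 9.28.
Round up.

n = 10 pairs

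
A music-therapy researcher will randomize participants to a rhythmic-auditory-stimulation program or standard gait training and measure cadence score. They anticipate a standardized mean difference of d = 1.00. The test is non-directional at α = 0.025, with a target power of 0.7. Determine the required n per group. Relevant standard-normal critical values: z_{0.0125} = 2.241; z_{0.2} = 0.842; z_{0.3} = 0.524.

n = 16 per group

For two independent groups with equal n: n = 2·((z_{α/2} + z_β) / d)².
z_{α/2} + z_β = 2.241 + 0.524 = 2.765.
n = 2 × (2.765 / 1.00)² = 2 × 2.765² = 2 × 7.65 = 15.3.
Round up to the next whole participant.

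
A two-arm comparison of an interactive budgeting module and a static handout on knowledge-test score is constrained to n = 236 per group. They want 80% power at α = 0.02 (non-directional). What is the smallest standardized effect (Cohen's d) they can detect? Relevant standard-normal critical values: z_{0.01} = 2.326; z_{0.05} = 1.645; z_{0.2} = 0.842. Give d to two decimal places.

d_min ≈ 0.29

For two independent groups of n = 236 each: d_min = (z_{α/2} + z_β)·√(2/n).
z-sum = 2.326 + 0.842 = 3.168.
d_min = 3.168 × √(2/236) = 3.168 × 0.0921 = 0.292.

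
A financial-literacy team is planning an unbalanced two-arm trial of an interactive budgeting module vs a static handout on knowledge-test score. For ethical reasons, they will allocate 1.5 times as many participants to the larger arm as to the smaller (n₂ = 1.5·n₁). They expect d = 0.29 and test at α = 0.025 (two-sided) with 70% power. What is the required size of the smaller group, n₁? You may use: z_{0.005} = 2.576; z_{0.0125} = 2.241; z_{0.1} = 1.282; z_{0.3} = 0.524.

n₁ = 152

With allocation ratio k = n₂/n₁ = 1.5, Var(x̄₁−x̄₂) = σ²(1/n₁ + 1/(k·n₁)) = σ²·(k+1)/(k·n₁).
So n₁ = (1 + 1/k)·((z_{α/2} + z_β)/d)² = 1.667 × (2.765/0.29)².
n₁ = 1.667 × 90.91 = 151.5.
Round up: n₁ = 152, giving n₂ = 1.5 × 152 = 228.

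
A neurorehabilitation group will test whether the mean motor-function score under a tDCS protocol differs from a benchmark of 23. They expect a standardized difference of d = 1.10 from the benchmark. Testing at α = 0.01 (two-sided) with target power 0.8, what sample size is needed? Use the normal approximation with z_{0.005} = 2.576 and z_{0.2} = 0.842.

n = 10

For a one-sample test: n = ((z_{α/2} + z_β) / d)².
z_{α/2} + z_β = 2.576 + 0.842 = 3.418.
n = (3.418 / 1.10)² = 3.107² = 9.66.
Round up.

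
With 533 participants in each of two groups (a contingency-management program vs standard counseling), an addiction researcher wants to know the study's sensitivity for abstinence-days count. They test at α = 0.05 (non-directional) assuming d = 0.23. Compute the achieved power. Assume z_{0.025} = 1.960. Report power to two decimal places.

power ≈ 0.96

For two equal groups, power = Φ(d·√(n/2) − z_{α/2}).
d·√(n/2) = 0.23 × √(533/2) = 0.23 × 16.325 = 3.755.
z_β = 3.755 − 1.960 = 1.795.
Power = Φ(1.795) = 0.964.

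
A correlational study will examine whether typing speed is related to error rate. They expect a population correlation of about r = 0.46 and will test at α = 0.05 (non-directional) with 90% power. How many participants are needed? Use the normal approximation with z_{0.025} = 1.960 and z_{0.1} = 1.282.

Fisher's z: C = ½·ln((1+r)/(1−r)) = ½·ln(2.7037) = 0.4973.
n = ((z_{α/2} + z_β)/C)² + 3.
(1.960 + 1.282) / 0.4973 = 3.242 / 0.4973 = 6.519.
n = 6.519² + 3 = 42.50 + 3 = 45.5.
Round up.

n = 46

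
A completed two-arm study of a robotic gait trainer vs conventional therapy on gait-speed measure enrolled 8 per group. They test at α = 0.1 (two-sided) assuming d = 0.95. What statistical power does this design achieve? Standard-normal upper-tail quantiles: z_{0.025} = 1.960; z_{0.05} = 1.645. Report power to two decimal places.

power ≈ 0.60

For two equal groups, power = Φ(d·√(n/2) − z_{α/2}).
d·√(n/2) = 0.95 × √(8/2) = 0.95 × 2.000 = 1.900.
z_β = 1.900 − 1.645 = 0.255.
Power = Φ(0.255) = 0.601.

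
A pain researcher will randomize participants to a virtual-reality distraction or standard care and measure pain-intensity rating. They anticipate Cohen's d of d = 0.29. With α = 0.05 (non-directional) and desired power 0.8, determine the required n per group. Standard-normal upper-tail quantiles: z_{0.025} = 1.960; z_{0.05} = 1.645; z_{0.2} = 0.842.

For two independent groups with equal n: n = 2·((z_{α/2} + z_β) / d)².
z_{α/2} + z_β = 1.960 + 0.842 = 2.802.
n = 2 × (2.802 / 0.29)² = 2 × 9.662² = 2 × 93.36 = 186.7.
Round up to the next whole participant.

n = 187 per group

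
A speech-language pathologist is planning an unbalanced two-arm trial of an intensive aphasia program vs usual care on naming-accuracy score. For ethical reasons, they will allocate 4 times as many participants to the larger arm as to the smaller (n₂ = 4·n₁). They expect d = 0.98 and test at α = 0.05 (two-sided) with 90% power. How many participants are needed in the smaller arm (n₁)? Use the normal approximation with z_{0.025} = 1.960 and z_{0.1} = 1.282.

With allocation ratio k = n₂/n₁ = 4, Var(x̄₁−x̄₂) = σ²(1/n₁ + 1/(k·n₁)) = σ²·(k+1)/(k·n₁).
So n₁ = (1 + 1/k)·((z_{α/2} + z_β)/d)² = 1.250 × (3.242/0.98)².
n₁ = 1.250 × 10.94 = 13.7.
Round up: n₁ = 14, giving n₂ = 4 × 14 = 56.

n₁ = 14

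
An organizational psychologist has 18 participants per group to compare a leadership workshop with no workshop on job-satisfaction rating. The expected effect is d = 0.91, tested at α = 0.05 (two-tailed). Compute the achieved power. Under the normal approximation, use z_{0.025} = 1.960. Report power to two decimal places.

For two equal groups, power = Φ(d·√(n/2) − z_{α/2}).
d·√(n/2) = 0.91 × √(18/2) = 0.91 × 3.000 = 2.730.
z_β = 2.730 − 1.960 = 0.770.
Power = Φ(0.770) = 0.779.

power ≈ 0.78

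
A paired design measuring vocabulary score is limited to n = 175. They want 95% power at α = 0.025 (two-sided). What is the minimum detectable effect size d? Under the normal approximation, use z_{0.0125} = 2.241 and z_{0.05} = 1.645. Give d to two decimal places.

d_min ≈ 0.29

For a single sample (or paired design) of n = 175: d_min = (z_{α/2} + z_β)/√n.
z-sum = 2.241 + 1.645 = 3.886.
d_min = 3.886 / √175 = 3.886 / 13.229 = 0.294.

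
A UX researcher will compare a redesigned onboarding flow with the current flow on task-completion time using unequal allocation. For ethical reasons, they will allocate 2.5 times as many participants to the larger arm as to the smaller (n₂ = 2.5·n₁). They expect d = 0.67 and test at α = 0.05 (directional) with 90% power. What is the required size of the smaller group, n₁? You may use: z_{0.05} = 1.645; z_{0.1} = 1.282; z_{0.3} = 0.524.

With allocation ratio k = n₂/n₁ = 2.5, Var(x̄₁−x̄₂) = σ²(1/n₁ + 1/(k·n₁)) = σ²·(k+1)/(k·n₁).
So n₁ = (1 + 1/k)·((z_{α} + z_β)/d)² = 1.400 × (2.927/0.67)².
n₁ = 1.400 × 19.09 = 26.7.
Round up: n₁ = 27, giving n₂ = ⌈2.5 × 27⌉ = ⌈67.5⌉ = 68.

n₁ = 27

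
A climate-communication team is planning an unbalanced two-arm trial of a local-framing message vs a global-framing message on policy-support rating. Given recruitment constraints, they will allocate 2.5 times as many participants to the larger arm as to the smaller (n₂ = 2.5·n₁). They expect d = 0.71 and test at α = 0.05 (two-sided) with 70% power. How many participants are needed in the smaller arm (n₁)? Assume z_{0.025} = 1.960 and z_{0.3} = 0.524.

n₁ = 18

With allocation ratio k = n₂/n₁ = 2.5, Var(x̄₁−x̄₂) = σ²(1/n₁ + 1/(k·n₁)) = σ²·(k+1)/(k·n₁).
So n₁ = (1 + 1/k)·((z_{α/2} + z_β)/d)² = 1.400 × (2.484/0.71)².
n₁ = 1.400 × 12.24 = 17.1.
Round up: n₁ = 18, giving n₂ = 2.5 × 18 = 45.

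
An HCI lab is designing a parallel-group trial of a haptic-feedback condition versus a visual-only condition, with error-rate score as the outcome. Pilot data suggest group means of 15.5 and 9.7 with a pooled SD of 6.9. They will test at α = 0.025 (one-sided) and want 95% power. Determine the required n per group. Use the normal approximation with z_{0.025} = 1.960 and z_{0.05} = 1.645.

n = 37 per group

Cohen's d = |M₁ − M₂| / SD_pooled = |15.5 − 9.7| / 6.9 = 5.8 / 6.9 = 0.841.
For two independent groups with equal n: n = 2·((z_{α} + z_β) / d)².
z_{α} + z_β = 1.960 + 1.645 = 3.605.
n = 2 × (3.605 / 0.841)² = 2 × 4.287² = 2 × 18.37 = 36.7.
Round up to the next whole participant.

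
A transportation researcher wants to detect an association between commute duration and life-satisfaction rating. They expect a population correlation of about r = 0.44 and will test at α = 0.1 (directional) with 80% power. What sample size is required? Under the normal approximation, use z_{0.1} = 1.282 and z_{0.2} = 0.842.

n = 24

Fisher's z: C = ½·ln((1+r)/(1−r)) = ½·ln(2.5714) = 0.4722.
n = ((z_{α} + z_β)/C)² + 3.
(1.282 + 0.842) / 0.4722 = 2.124 / 0.4722 = 4.498.
n = 4.498² + 3 = 20.23 + 3 = 23.2.
Round up.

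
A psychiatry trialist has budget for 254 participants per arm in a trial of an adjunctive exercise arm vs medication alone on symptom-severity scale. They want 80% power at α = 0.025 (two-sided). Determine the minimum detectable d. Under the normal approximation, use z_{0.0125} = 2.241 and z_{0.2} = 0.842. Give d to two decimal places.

For two independent groups of n = 254 each: d_min = (z_{α/2} + z_β)·√(2/n).
z-sum = 2.241 + 0.842 = 3.083.
d_min = 3.083 × √(2/254) = 3.083 × 0.0887 = 0.274.

d_min ≈ 0.27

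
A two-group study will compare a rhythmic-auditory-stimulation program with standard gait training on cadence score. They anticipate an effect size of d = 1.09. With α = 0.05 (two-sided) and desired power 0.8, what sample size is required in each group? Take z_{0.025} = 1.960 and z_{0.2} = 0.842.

n = 14 per group

For two independent groups with equal n: n = 2·((z_{α/2} + z_β) / d)².
z_{α/2} + z_β = 1.960 + 0.842 = 2.802.
n = 2 × (2.802 / 1.09)² = 2 × 2.571² = 2 × 6.61 = 13.2.
Round up to the next whole participant.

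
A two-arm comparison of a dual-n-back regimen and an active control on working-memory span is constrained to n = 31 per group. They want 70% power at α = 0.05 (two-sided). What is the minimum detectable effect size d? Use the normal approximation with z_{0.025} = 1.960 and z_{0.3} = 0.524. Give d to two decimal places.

For two independent groups of n = 31 each: d_min = (z_{α/2} + z_β)·√(2/n).
z-sum = 1.960 + 0.524 = 2.484.
d_min = 2.484 × √(2/31) = 2.484 × 0.2540 = 0.631.

d_min ≈ 0.63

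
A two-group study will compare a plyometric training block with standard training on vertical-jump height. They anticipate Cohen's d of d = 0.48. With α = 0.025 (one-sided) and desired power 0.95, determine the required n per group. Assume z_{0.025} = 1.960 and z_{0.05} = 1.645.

For two independent groups with equal n: n = 2·((z_{α} + z_β) / d)².
z_{α} + z_β = 1.960 + 1.645 = 3.605.
n = 2 × (3.605 / 0.48)² = 2 × 7.510² = 2 × 56.41 = 112.8.
Round up to the next whole participant.

n = 113 per group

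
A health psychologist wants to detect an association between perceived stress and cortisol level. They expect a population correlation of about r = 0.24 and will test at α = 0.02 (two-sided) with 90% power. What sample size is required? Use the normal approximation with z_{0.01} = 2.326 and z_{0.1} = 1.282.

Fisher's z: C = ½·ln((1+r)/(1−r)) = ½·ln(1.6316) = 0.2448.
n = ((z_{α/2} + z_β)/C)² + 3.
(2.326 + 1.282) / 0.2448 = 3.608 / 0.2448 = 14.739.
n = 14.739² + 3 = 217.23 + 3 = 220.2.
Round up.

n = 221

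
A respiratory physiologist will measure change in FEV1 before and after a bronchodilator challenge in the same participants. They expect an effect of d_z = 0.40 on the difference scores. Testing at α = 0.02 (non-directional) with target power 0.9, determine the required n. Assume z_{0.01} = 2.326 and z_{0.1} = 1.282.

n = 82 pairs

For a paired (one-sample on differences) test: n = ((z_{α/2} + z_β) / d)².
z_{α/2} + z_β = 2.326 + 1.282 = 3.608.
n = (3.608 / 0.40)² = 9.020² = 81.36.
Round up.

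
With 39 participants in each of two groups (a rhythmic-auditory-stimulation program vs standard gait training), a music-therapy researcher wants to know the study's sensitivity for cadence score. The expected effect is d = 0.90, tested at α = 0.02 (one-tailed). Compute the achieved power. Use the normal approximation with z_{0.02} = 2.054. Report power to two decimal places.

For two equal groups, power = Φ(d·√(n/2) − z_{α}).
d·√(n/2) = 0.90 × √(39/2) = 0.90 × 4.416 = 3.974.
z_β = 3.974 − 2.054 = 1.920.
Power = Φ(1.920) = 0.973.

power ≈ 0.97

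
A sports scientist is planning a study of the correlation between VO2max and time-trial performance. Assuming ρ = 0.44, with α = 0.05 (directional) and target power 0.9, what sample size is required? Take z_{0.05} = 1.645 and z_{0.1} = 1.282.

Fisher's z: C = ½·ln((1+r)/(1−r)) = ½·ln(2.5714) = 0.4722.
n = ((z_{α} + z_β)/C)² + 3.
(1.645 + 1.282) / 0.4722 = 2.927 / 0.4722 = 6.199.
n = 6.199² + 3 = 38.42 + 3 = 41.4.
Round up.

n = 42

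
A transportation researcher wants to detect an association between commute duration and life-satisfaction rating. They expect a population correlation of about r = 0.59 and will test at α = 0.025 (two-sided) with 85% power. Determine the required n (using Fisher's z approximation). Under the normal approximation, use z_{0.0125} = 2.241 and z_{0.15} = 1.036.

n = 27

Fisher's z: C = ½·ln((1+r)/(1−r)) = ½·ln(3.8780) = 0.6777.
n = ((z_{α/2} + z_β)/C)² + 3.
(2.241 + 1.036) / 0.6777 = 3.277 / 0.6777 = 4.835.
n = 4.835² + 3 = 23.38 + 3 = 26.4.
Round up.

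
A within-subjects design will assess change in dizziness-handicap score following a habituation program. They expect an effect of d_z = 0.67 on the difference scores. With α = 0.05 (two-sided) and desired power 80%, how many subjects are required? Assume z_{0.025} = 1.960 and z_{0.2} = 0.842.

n = 18 pairs

For a paired (one-sample on differences) test: n = ((z_{α/2} + z_β) / d)².
z_{α/2} + z_β = 1.960 + 0.842 = 2.802.
n = (2.802 / 0.67)² = 4.182² = 17.49.
Round up.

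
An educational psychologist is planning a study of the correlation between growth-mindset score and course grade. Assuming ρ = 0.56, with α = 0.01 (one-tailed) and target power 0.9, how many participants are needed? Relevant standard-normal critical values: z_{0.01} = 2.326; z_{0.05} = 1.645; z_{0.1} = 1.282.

n = 36

Fisher's z: C = ½·ln((1+r)/(1−r)) = ½·ln(3.5455) = 0.6328.
n = ((z_{α} + z_β)/C)² + 3.
(2.326 + 1.282) / 0.6328 = 3.608 / 0.6328 = 5.702.
n = 5.702² + 3 = 32.51 + 3 = 35.5.
Round up.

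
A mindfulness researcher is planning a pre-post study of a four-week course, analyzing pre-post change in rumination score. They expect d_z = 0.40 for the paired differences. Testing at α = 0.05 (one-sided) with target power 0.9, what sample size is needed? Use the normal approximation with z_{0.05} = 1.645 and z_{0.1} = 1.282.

For a paired (one-sample on differences) test: n = ((z_{α} + z_β) / d)².
z_{α} + z_β = 1.645 + 1.282 = 2.927.
n = (2.927 / 0.40)² = 7.317² = 53.55.
Round up.

n = 54 pairs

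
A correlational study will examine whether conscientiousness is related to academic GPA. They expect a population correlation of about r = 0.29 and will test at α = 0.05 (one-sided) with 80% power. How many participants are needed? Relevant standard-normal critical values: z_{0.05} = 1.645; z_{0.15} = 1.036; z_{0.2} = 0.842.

Fisher's z: C = ½·ln((1+r)/(1−r)) = ½·ln(1.8169) = 0.2986.
n = ((z_{α} + z_β)/C)² + 3.
(1.645 + 0.842) / 0.2986 = 2.487 / 0.2986 = 8.329.
n = 8.329² + 3 = 69.37 + 3 = 72.4.
Round up.

n = 73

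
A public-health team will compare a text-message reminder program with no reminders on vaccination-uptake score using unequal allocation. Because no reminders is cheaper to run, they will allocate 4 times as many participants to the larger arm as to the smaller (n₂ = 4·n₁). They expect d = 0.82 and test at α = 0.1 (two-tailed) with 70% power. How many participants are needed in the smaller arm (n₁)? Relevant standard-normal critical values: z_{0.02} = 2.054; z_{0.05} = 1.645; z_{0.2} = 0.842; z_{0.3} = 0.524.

With allocation ratio k = n₂/n₁ = 4, Var(x̄₁−x̄₂) = σ²(1/n₁ + 1/(k·n₁)) = σ²·(k+1)/(k·n₁).
So n₁ = (1 + 1/k)·((z_{α/2} + z_β)/d)² = 1.250 × (2.169/0.82)².
n₁ = 1.250 × 7.00 = 8.7.
Round up: n₁ = 9, giving n₂ = 4 × 9 = 36.

n₁ = 9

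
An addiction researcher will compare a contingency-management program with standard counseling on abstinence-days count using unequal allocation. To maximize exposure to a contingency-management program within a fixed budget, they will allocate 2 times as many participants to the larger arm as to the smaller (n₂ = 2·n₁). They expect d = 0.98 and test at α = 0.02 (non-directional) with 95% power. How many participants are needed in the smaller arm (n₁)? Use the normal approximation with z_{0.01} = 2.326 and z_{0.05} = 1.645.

With allocation ratio k = n₂/n₁ = 2, Var(x̄₁−x̄₂) = σ²(1/n₁ + 1/(k·n₁)) = σ²·(k+1)/(k·n₁).
So n₁ = (1 + 1/k)·((z_{α/2} + z_β)/d)² = 1.500 × (3.971/0.98)².
n₁ = 1.500 × 16.42 = 24.6.
Round up: n₁ = 25, giving n₂ = 2 × 25 = 50.

n₁ = 25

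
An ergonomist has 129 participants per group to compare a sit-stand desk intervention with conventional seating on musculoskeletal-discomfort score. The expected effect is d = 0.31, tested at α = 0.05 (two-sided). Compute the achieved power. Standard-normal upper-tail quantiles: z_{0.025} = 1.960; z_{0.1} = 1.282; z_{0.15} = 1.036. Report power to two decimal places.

power ≈ 0.70

For two equal groups, power = Φ(d·√(n/2) − z_{α/2}).
d·√(n/2) = 0.31 × √(129/2) = 0.31 × 8.031 = 2.490.
z_β = 2.490 − 1.960 = 0.530.
Power = Φ(0.530) = 0.702.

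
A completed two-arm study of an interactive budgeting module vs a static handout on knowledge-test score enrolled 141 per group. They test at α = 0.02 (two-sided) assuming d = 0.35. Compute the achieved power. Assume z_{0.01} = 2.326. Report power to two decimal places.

For two equal groups, power = Φ(d·√(n/2) − z_{α/2}).
d·√(n/2) = 0.35 × √(141/2) = 0.35 × 8.396 = 2.939.
z_β = 2.939 − 2.326 = 0.613.
Power = Φ(0.613) = 0.730.

power ≈ 0.73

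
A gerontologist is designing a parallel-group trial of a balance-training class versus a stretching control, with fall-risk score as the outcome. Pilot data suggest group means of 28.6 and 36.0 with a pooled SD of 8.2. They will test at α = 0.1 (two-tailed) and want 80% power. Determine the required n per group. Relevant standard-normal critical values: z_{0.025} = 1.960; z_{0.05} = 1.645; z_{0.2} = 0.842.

Cohen's d = |M₁ − M₂| / SD_pooled = |28.6 − 36.0| / 8.2 = 7.4 / 8.2 = 0.902.
For two independent groups with equal n: n = 2·((z_{α/2} + z_β) / d)².
z_{α/2} + z_β = 1.645 + 0.842 = 2.487.
n = 2 × (2.487 / 0.902)² = 2 × 2.757² = 2 × 7.60 = 15.2.
Round up to the next whole participant.

n = 16 per group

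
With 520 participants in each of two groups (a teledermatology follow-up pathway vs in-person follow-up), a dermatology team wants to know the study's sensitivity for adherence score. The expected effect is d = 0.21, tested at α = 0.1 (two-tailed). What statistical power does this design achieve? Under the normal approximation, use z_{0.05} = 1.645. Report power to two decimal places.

power ≈ 0.96

For two equal groups, power = Φ(d·√(n/2) − z_{α/2}).
d·√(n/2) = 0.21 × √(520/2) = 0.21 × 16.125 = 3.386.
z_β = 3.386 − 1.645 = 1.741.
Power = Φ(1.741) = 0.959.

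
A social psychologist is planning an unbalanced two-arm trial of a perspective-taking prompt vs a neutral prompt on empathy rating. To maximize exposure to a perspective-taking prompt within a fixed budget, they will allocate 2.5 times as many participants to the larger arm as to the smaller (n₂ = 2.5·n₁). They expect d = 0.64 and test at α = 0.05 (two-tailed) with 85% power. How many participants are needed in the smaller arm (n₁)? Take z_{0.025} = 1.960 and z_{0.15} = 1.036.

n₁ = 31

With allocation ratio k = n₂/n₁ = 2.5, Var(x̄₁−x̄₂) = σ²(1/n₁ + 1/(k·n₁)) = σ²·(k+1)/(k·n₁).
So n₁ = (1 + 1/k)·((z_{α/2} + z_β)/d)² = 1.400 × (2.996/0.64)².
n₁ = 1.400 × 21.91 = 30.7.
Round up: n₁ = 31, giving n₂ = ⌈2.5 × 31⌉ = ⌈77.5⌉ = 78.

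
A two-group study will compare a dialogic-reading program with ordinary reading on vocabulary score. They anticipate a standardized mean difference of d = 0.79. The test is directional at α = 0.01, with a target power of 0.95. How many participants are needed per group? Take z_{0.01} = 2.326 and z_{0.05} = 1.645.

n = 51 per group

For two independent groups with equal n: n = 2·((z_{α} + z_β) / d)².
z_{α} + z_β = 2.326 + 1.645 = 3.971.
n = 2 × (3.971 / 0.79)² = 2 × 5.027² = 2 × 25.27 = 50.5.
Round up to the next whole participant.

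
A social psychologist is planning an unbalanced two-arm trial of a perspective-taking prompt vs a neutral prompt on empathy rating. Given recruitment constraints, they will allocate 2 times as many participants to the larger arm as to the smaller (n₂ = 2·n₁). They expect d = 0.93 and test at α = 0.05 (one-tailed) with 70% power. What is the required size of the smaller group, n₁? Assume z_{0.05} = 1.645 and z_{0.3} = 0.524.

n₁ = 9

With allocation ratio k = n₂/n₁ = 2, Var(x̄₁−x̄₂) = σ²(1/n₁ + 1/(k·n₁)) = σ²·(k+1)/(k·n₁).
So n₁ = (1 + 1/k)·((z_{α} + z_β)/d)² = 1.500 × (2.169/0.93)².
n₁ = 1.500 × 5.44 = 8.2.
Round up: n₁ = 9, giving n₂ = 2 × 9 = 18.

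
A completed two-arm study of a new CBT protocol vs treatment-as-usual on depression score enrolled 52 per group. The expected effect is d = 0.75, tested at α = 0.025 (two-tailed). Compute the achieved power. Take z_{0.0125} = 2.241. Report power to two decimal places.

power ≈ 0.94

For two equal groups, power = Φ(d·√(n/2) − z_{α/2}).
d·√(n/2) = 0.75 × √(52/2) = 0.75 × 5.099 = 3.824.
z_β = 3.824 − 2.241 = 1.583.
Power = Φ(1.583) = 0.943.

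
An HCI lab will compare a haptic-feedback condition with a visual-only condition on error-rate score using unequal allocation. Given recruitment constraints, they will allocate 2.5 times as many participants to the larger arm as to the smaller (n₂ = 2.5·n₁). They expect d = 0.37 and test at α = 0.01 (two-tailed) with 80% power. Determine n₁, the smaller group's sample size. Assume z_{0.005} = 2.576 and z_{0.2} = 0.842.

With allocation ratio k = n₂/n₁ = 2.5, Var(x̄₁−x̄₂) = σ²(1/n₁ + 1/(k·n₁)) = σ²·(k+1)/(k·n₁).
So n₁ = (1 + 1/k)·((z_{α/2} + z_β)/d)² = 1.400 × (3.418/0.37)².
n₁ = 1.400 × 85.34 = 119.5.
Round up: n₁ = 120, giving n₂ = 2.5 × 120 = 300.

n₁ = 120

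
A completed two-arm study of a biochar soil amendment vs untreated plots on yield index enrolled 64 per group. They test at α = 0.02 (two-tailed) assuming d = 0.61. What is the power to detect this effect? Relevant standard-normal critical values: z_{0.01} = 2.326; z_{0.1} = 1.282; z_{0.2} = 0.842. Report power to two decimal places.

For two equal groups, power = Φ(d·√(n/2) − z_{α/2}).
d·√(n/2) = 0.61 × √(64/2) = 0.61 × 5.657 = 3.451.
z_β = 3.451 − 2.326 = 1.125.
Power = Φ(1.125) = 0.870.

power ≈ 0.87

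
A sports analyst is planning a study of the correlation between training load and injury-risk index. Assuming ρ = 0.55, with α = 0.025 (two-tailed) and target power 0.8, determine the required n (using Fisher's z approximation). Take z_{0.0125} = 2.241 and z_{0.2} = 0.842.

Fisher's z: C = ½·ln((1+r)/(1−r)) = ½·ln(3.4444) = 0.6184.
n = ((z_{α/2} + z_β)/C)² + 3.
(2.241 + 0.842) / 0.6184 = 3.083 / 0.6184 = 4.985.
n = 4.985² + 3 = 24.85 + 3 = 27.9.
Round up.

n = 28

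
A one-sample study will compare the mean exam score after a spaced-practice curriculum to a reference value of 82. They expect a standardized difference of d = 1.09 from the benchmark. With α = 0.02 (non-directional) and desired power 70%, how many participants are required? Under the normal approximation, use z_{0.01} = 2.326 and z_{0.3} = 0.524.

For a one-sample test: n = ((z_{α/2} + z_β) / d)².
z_{α/2} + z_β = 2.326 + 0.524 = 2.850.
n = (2.850 / 1.09)² = 2.615² = 6.84.
Round up.

n = 7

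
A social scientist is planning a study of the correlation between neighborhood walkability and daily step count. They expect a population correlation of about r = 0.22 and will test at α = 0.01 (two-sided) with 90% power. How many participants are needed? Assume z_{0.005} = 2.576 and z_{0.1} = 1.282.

Fisher's z: C = ½·ln((1+r)/(1−r)) = ½·ln(1.5641) = 0.2237.
n = ((z_{α/2} + z_β)/C)² + 3.
(2.576 + 1.282) / 0.2237 = 3.858 / 0.2237 = 17.246.
n = 17.246² + 3 = 297.44 + 3 = 300.4.
Round up.

n = 301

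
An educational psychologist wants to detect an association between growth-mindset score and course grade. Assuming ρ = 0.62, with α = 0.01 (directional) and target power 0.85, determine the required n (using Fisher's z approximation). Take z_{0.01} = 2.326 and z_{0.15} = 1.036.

Fisher's z: C = ½·ln((1+r)/(1−r)) = ½·ln(4.2632) = 0.7250.
n = ((z_{α} + z_β)/C)² + 3.
(2.326 + 1.036) / 0.7250 = 3.362 / 0.7250 = 4.637.
n = 4.637² + 3 = 21.50 + 3 = 24.5.
Round up.

n = 25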